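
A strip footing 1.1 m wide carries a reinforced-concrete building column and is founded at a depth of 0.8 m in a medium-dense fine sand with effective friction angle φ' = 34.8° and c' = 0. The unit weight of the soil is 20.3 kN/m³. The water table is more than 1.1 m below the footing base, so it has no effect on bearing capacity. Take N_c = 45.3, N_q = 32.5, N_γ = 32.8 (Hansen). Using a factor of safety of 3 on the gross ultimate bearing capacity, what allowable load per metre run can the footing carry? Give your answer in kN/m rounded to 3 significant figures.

Effective surcharge at the founding depth q = γ·D_f = 20.3 × 0.8 = 16.24 kPa.
q_ult = q·N_q + 0.5·γ·B·N_γ
     = 16.24 × 32.5 + 0.5 × 20.3 × 1.1 × 32.8
     = 527.8 + 366.21 = 894.01 kPa.
Gross allowable pressure q_all = 894.01 / 3 = 298 kPa.
Allowable wall load = q_all × B = 298 × 1.1 = 327.8 kN per metre run.

≈ 328 kN/m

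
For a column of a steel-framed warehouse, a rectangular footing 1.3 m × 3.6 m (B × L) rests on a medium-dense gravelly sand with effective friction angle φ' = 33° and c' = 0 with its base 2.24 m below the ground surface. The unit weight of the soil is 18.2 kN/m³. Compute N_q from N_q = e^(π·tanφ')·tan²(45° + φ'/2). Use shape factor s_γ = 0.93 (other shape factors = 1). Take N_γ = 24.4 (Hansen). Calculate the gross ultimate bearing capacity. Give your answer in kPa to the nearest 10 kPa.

tan33° = 0.6494, so N_q = e^(π×0.6494)·tan²(61.5°) = 7.692 × 3.392 = 26.09.
Overburden at base level: q = 18.2 × 2.24 = 40.768 kPa.
Surcharge term q·N_q = 40.768 × 26.092 = 1063.7 kPa; self-weight term 0.5·γ·B·N_γ·s_γ = 0.5 × 18.2 × 1.3 × 24.4 × 0.93 = 268.45 kPa.
q_ult = 1063.7 + 268.45 = 1332.2 kPa.

q_ult ≈ 1330 kPa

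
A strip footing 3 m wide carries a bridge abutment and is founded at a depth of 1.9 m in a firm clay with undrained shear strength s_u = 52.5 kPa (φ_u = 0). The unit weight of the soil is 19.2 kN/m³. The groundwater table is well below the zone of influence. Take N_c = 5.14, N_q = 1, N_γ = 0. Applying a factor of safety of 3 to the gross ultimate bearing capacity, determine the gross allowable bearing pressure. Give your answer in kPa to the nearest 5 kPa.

Effective surcharge at the founding depth q = γ·D_f = 19.2 × 1.9 = 36.48 kPa.
q_ult = c·N_c + q·N_q
     = 52.5 × 5.14 + 36.48 × 1
     = 269.85 + 36.48 = 306.33 kPa.
q_all = q_ult / FS = 306.33 / 3 = 102.11 kPa.

q_all ≈ 100 kPa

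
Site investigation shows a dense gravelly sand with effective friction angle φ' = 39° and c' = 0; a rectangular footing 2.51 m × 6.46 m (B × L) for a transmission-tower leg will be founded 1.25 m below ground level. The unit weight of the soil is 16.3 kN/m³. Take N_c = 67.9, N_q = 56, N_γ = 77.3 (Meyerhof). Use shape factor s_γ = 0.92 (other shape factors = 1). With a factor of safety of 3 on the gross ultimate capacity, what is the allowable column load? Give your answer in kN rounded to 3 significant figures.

P_all ≈ 14000 kN

q = γ·D_f = 16.3 × 1.25 = 20.375 kPa.
q·N_q = 20.375 × 56 = 1141 kPa
0.5·γ·B·N_γ·s_γ = 0.5 × 16.3 × 2.51 × 77.3 × 0.92 = 1454.8 kPa
q_ult = 1141 + 1454.8 = 2595.8 kPa.
Gross allowable pressure q_all = 2595.8 / 3 = 865.26 kPa.
Footing area = 16.2146 m², so allowable column load = 865.26 × 16.2146 = 14030 kN.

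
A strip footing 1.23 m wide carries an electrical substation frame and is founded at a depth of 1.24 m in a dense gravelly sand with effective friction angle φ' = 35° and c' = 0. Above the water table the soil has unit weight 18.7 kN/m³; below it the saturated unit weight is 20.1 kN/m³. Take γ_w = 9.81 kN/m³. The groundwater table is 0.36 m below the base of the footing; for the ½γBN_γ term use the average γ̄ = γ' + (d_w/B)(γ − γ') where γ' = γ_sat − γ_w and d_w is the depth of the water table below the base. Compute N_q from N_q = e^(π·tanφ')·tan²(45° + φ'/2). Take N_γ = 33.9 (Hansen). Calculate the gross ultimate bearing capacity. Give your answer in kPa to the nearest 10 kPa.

tan35° = 0.7002, so N_q = e^(π×0.7002)·tan²(62.5°) = 9.023 × 3.69 = 33.3.
Overburden at base level: q = 18.7 × 1.24 = 23.188 kPa.
The water table is 0.36 m below the base (< B = 1.23 m), so the ½γBN_γ term uses γ̄ = γ' + (d_w/B)(γ − γ') = 10.29 + (0.36/1.23)(18.7 − 10.29) = 12.751 kN/m³.
Surcharge term q·N_q = 23.188 × 33.296 = 772.07 kPa; self-weight term 0.5·γ·B·N_γ = 0.5 × 12.751 × 1.23 × 33.9 = 265.85 kPa.
q_ult = 772.07 + 265.85 = 1037.9 kPa.

q_ult ≈ 1040 kPa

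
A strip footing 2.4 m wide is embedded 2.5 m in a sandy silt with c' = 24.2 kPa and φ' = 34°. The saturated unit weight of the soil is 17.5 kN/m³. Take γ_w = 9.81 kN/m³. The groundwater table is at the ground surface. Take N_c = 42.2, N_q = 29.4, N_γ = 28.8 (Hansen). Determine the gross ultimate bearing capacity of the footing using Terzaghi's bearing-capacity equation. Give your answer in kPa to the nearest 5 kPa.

With the water table at the surface the whole profile is submerged: γ' = 17.5 − 9.81 = 7.69 kN/m³, so q = γ'·D_f = 19.225 kPa; the same γ' applies in the ½γBN_γ term.
q_ult = c·N_c + q·N_q + 0.5·γ·B·N_γ
     = 24.2 × 42.2 + 19.225 × 29.4 + 0.5 × 7.69 × 2.4 × 28.8
     = 1021.2 + 565.21 + 265.77 = 1852.2 kPa.

q_ult ≈ 1850 kPa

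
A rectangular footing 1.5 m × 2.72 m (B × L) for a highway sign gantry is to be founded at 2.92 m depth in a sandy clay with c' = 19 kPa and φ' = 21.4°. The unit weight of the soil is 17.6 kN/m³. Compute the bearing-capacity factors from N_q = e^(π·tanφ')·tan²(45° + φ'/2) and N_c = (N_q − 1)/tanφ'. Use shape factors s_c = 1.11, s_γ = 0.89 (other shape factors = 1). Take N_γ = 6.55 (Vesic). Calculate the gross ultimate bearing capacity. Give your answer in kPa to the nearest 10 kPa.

tan21.4° = 0.3919, so N_q = e^(π×0.3919)·tan²(55.7°) = 3.425 × 2.149 = 7.36.
N_c = (7.36 − 1)/tan21.4° = 16.23.
q = γ·D_f = 17.6 × 2.92 = 51.392 kPa.
c·N_c·s_c = 19 × 16.231 × 1.11 = 342.31 kPa
q·N_q = 51.392 × 7.3609 = 378.29 kPa
0.5·γ·B·N_γ·s_γ = 0.5 × 17.6 × 1.5 × 6.55 × 0.89 = 76.949 kPa
q_ult = 342.31 + 378.29 + 76.949 = 797.55 kPa.

q_ult ≈ 800 kPa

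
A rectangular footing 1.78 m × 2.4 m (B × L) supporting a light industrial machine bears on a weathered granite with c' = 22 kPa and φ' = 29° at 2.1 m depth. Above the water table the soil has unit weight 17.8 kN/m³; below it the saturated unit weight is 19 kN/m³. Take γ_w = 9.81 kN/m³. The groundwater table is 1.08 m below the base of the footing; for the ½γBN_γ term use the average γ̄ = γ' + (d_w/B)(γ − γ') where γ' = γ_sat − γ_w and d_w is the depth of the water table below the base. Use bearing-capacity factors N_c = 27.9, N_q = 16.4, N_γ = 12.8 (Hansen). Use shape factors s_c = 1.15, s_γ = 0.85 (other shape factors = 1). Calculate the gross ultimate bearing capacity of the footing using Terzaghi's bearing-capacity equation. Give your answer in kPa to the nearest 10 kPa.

q_ult ≈ 1460 kPa

q = γ·D_f = 17.8 × 2.1 = 37.38 kPa.
γ' = 9.19 kN/m³; averaging over the depth B below the base, γ̄ = γ' + (d_w/B)(γ − γ') = 14.414 kN/m³.
c·N_c·s_c = 22 × 27.9 × 1.15 = 705.87 kPa
q·N_q = 37.38 × 16.4 = 613.03 kPa
0.5·γ·B·N_γ·s_γ = 0.5 × 14.414 × 1.78 × 12.8 × 0.85 = 139.57 kPa
q_ult = 705.87 + 613.03 + 139.57 = 1458.5 kPa.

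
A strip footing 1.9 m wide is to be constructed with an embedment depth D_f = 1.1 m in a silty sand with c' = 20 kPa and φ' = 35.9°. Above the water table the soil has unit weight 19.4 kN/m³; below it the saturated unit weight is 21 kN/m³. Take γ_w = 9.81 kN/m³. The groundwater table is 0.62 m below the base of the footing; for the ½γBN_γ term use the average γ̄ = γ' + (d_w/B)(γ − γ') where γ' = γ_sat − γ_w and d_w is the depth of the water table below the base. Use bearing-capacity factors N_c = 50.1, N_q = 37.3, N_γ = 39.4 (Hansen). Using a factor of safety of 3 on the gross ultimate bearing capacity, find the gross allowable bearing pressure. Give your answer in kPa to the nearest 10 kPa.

Effective surcharge at the founding depth q = γ·D_f = 19.4 × 1.1 = 21.34 kPa.
With d_w = 0.62 m < B, γ̄ = 11.19 + (0.62/1.9) × (19.4 − 11.19) = 13.869 kN/m³.
q_ult = c·N_c + q·N_q + 0.5·γ·B·N_γ
     = 20 × 50.1 + 21.34 × 37.3 + 0.5 × 13.869 × 1.9 × 39.4
     = 1002 + 795.98 + 519.12 = 2317.1 kPa.
q_all = 2317.1 / 3 = 772.37 kPa.

q_all ≈ 770 kPa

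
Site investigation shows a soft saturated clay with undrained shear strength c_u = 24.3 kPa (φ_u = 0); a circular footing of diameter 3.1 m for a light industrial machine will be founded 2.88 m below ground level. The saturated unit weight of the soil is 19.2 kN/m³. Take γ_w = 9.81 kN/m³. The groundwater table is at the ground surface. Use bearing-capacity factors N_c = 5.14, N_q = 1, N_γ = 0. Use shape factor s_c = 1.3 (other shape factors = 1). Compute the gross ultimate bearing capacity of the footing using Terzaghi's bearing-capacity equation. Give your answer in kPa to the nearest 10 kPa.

With the water table at the surface the whole profile is submerged: γ' = 19.2 − 9.81 = 9.39 kN/m³, so q = γ'·D_f = 27.043 kPa.
q_ult = c·N_c·s_c + q·N_q
     = 24.3 × 5.14 × 1.3 + 27.043 × 1
     = 162.37 + 27.043 = 189.42 kPa.

q_ult ≈ 190 kPa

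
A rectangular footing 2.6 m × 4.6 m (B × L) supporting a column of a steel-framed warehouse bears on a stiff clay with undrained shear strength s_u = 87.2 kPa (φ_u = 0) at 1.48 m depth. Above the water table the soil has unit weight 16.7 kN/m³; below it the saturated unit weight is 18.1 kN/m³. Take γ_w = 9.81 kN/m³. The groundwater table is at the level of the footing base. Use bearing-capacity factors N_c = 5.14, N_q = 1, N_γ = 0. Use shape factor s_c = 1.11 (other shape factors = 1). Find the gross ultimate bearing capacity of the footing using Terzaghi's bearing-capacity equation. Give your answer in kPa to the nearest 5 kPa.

q = γ·D_f = 16.7 × 1.48 = 24.716 kPa.
c·N_c·s_c = 87.2 × 5.14 × 1.11 = 497.51 kPa
q·N_q = 24.716 × 1 = 24.716 kPa
q_ult = 497.51 + 24.716 = 522.23 kPa.

q_ult ≈ 520 kPa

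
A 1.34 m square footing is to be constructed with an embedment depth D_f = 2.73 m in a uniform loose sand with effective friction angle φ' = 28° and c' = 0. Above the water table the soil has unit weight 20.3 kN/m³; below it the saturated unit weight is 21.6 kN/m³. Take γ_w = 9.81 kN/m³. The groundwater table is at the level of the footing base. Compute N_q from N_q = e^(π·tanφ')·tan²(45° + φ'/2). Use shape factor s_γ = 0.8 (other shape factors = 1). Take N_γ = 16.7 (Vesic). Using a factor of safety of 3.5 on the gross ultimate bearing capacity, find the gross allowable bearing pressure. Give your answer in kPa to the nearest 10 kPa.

q_all ≈ 260 kPa

N_q = e^(π·tan28°)·tan²(59°) = 14.72.
q = γ·D_f = 20.3 × 2.73 = 55.419 kPa.
For the ½γBN_γ term take γ' = 21.6 − 9.81 = 11.79 kN/m³ (soil below base is submerged).
q·N_q = 55.419 × 14.72 = 815.76 kPa
0.5·γ·B·N_γ·s_γ = 0.5 × 11.79 × 1.34 × 16.7 × 0.8 = 105.53 kPa
q_ult = 815.76 + 105.53 = 921.3 kPa.
q_all = 921.3 / 3.5 = 263.23 kPa.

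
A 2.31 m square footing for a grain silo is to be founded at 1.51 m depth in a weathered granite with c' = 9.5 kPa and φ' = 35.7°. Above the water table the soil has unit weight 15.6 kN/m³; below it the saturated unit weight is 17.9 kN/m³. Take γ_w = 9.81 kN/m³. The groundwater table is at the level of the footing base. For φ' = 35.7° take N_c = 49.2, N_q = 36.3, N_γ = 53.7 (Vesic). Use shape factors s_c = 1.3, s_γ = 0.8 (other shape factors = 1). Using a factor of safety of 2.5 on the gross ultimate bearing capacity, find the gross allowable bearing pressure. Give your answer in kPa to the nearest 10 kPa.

q_all ≈ 750 kPa

Overburden at base level: q = 15.6 × 1.51 = 23.556 kPa.
Below the base the soil is submerged, so the ½γBN_γ term uses γ' = 17.9 − 9.81 = 8.09 kN/m³.
Cohesion term c·N_c·s_c = 9.5 × 49.2 × 1.3 = 607.62 kPa; surcharge term q·N_q = 23.556 × 36.3 = 855.08 kPa; self-weight term 0.5·γ·B·N_γ·s_γ = 0.5 × 8.09 × 2.31 × 53.7 × 0.8 = 401.42 kPa.
q_ult = 607.62 + 855.08 + 401.42 = 1864.1 kPa.
q_all = 1864.1 / 2.5 = 745.65 kPa.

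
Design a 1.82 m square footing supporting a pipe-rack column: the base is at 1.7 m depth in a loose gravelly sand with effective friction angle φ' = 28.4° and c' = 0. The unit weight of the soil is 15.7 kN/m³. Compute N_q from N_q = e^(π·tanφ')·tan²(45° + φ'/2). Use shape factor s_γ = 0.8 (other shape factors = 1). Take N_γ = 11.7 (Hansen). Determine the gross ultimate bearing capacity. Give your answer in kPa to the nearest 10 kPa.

q_ult ≈ 540 kPa

tan28.4° = 0.5407, so N_q = e^(π×0.5407)·tan²(59.2°) = 5.467 × 2.814 = 15.38.
q = γ·D_f = 15.7 × 1.7 = 26.69 kPa.
q·N_q = 26.69 × 15.383 = 410.58 kPa
0.5·γ·B·N_γ·s_γ = 0.5 × 15.7 × 1.82 × 11.7 × 0.8 = 133.73 kPa
q_ult = 410.58 + 133.73 = 544.31 kPa.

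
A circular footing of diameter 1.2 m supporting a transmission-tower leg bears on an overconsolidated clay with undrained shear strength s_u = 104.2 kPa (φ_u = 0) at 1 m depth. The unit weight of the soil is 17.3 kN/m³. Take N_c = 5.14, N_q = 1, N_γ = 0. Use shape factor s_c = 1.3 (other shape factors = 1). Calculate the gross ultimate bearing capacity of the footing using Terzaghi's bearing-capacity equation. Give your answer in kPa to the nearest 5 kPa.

q_ult ≈ 715 kPa

Effective surcharge at the founding depth q = γ·D_f = 17.3 × 1 = 17.3 kPa.
q_ult = c·N_c·s_c + q·N_q
     = 104.2 × 5.14 × 1.3 + 17.3 × 1
     = 696.26 + 17.3 = 713.56 kPa.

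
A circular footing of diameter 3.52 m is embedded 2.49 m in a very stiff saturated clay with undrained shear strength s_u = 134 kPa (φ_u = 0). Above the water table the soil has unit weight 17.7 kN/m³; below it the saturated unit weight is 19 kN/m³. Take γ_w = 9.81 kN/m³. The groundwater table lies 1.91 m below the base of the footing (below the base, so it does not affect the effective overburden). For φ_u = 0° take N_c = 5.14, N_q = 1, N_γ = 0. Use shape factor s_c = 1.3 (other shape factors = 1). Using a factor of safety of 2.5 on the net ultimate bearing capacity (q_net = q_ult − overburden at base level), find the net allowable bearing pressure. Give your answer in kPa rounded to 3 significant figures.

Effective surcharge at the founding depth q = γ·D_f = 17.7 × 2.49 = 44.073 kPa.
q_ult = c·N_c·s_c + q·N_q
     = 134 × 5.14 × 1.3 + 44.073 × 1
     = 895.39 + 44.073 = 939.46 kPa.
q_net = 939.46 − 44.073 = 895.39 kPa.
q_all(net) = 895.39 / 2.5 = 358.16 kPa.

q_all(net) ≈ 358 kPa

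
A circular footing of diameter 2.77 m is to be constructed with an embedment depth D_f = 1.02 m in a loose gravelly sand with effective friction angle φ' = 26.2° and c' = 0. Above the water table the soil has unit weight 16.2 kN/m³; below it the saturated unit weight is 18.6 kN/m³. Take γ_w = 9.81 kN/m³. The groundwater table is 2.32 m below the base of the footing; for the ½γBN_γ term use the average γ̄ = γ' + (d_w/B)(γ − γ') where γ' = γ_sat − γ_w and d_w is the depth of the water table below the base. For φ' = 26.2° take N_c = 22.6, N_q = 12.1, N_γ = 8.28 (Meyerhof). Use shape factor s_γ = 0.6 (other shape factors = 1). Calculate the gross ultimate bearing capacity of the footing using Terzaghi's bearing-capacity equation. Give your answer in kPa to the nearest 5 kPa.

q = γ·D_f = 16.2 × 1.02 = 16.524 kPa.
γ' = 8.79 kN/m³; averaging over the depth B below the base, γ̄ = γ' + (d_w/B)(γ − γ') = 14.996 kN/m³.
q·N_q = 16.524 × 12.1 = 199.94 kPa
0.5·γ·B·N_γ·s_γ = 0.5 × 14.996 × 2.77 × 8.28 × 0.6 = 103.18 kPa
q_ult = 199.94 + 103.18 = 303.12 kPa.

q_ult ≈ 305 kPa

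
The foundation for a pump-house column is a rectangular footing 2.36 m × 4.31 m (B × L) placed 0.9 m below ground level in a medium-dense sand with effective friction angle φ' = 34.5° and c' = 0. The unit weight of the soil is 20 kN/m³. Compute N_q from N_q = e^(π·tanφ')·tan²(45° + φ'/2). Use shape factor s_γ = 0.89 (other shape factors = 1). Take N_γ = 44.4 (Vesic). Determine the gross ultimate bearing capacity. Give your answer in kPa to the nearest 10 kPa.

tan34.5° = 0.6873, so N_q = e^(π×0.6873)·tan²(62.25°) = 8.664 × 3.613 = 31.3.
Overburden at base level: q = 20 × 0.9 = 18 kPa.
Surcharge term q·N_q = 18 × 31.299 = 563.38 kPa; self-weight term 0.5·γ·B·N_γ·s_γ = 0.5 × 20 × 2.36 × 44.4 × 0.89 = 932.58 kPa.
q_ult = 563.38 + 932.58 = 1496 kPa.

q_ult ≈ 1500 kPa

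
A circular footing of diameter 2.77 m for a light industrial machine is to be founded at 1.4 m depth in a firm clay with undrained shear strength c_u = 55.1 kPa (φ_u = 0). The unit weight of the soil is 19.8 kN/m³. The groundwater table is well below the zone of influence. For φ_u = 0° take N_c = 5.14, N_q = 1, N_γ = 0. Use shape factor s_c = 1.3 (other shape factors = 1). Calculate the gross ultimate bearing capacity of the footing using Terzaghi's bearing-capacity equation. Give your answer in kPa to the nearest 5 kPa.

q_ult ≈ 395 kPa

q = γ·D_f = 19.8 × 1.4 = 27.72 kPa.
c·N_c·s_c = 55.1 × 5.14 × 1.3 = 368.18 kPa
q·N_q = 27.72 × 1 = 27.72 kPa
q_ult = 368.18 + 27.72 = 395.9 kPa.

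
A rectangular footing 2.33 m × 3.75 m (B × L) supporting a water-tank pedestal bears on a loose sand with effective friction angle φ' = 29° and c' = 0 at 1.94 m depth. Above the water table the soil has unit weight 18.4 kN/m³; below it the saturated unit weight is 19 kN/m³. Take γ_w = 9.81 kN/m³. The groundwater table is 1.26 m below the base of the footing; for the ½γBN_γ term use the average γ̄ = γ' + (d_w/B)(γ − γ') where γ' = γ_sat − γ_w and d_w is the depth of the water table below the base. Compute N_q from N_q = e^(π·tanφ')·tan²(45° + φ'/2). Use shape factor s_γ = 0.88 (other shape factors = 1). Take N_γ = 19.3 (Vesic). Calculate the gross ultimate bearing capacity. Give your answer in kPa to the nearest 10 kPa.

tan29° = 0.5543, so N_q = e^(π×0.5543)·tan²(59.5°) = 5.705 × 2.882 = 16.44.
Effective surcharge at the founding depth q = γ·D_f = 18.4 × 1.94 = 35.696 kPa.
With d_w = 1.26 m < B, γ̄ = 9.19 + (1.26/2.33) × (18.4 − 9.19) = 14.171 kN/m³.
q_ult = q·N_q + 0.5·γ·B·N_γ·s_γ
     = 35.696 × 16.443 + 0.5 × 14.171 × 2.33 × 19.3 × 0.88
     = 586.96 + 280.38 = 867.34 kPa.

q_ult ≈ 870 kPa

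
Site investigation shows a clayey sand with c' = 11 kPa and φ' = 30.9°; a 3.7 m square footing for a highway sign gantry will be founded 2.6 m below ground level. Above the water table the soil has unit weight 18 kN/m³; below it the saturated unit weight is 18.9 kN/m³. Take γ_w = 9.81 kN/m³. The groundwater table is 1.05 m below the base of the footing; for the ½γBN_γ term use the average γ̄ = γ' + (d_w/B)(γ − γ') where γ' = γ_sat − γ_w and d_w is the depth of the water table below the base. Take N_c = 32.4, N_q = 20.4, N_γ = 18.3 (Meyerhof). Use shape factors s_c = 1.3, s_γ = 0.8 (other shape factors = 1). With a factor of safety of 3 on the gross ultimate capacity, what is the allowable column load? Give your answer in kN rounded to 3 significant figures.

P_all ≈ 7910 kN

q = γ·D_f = 18 × 2.6 = 46.8 kPa.
γ' = 9.09 kN/m³; averaging over the depth B below the base, γ̄ = γ' + (d_w/B)(γ − γ') = 11.619 kN/m³.
c·N_c·s_c = 11 × 32.4 × 1.3 = 463.32 kPa
q·N_q = 46.8 × 20.4 = 954.72 kPa
0.5·γ·B·N_γ·s_γ = 0.5 × 11.619 × 3.7 × 18.3 × 0.8 = 314.68 kPa
q_ult = 463.32 + 954.72 + 314.68 = 1732.7 kPa.
Gross allowable pressure q_all = 1732.7 / 3 = 577.57 kPa.
Footing area = 13.69 m², so allowable column load = 577.57 × 13.69 = 7907 kN.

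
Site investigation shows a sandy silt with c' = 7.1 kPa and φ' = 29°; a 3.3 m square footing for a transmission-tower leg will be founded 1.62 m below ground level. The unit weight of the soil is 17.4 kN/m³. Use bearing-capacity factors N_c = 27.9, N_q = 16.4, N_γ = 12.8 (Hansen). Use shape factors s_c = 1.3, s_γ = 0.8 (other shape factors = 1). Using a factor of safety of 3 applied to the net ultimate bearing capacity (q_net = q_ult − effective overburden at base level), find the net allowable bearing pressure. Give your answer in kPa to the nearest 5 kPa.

q_all(net) ≈ 330 kPa

q = γ·D_f = 17.4 × 1.62 = 28.188 kPa.
c·N_c·s_c = 7.1 × 27.9 × 1.3 = 257.52 kPa
q·N_q = 28.188 × 16.4 = 462.28 kPa
0.5·γ·B·N_γ·s_γ = 0.5 × 17.4 × 3.3 × 12.8 × 0.8 = 293.99 kPa
q_ult = 257.52 + 462.28 + 293.99 = 1013.8 kPa.
Net ultimate: q_net = 1013.8 − 28.188 = 985.6 kPa.
q_all(net) = 985.6 / 3 = 328.53 kPa.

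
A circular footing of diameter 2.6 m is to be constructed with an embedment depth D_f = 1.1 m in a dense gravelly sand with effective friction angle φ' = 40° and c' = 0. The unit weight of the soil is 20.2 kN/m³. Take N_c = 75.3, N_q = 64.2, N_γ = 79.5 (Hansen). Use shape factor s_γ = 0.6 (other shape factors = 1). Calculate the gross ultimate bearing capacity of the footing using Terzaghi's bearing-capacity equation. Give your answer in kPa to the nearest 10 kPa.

Effective surcharge at the founding depth q = γ·D_f = 20.2 × 1.1 = 22.22 kPa.
q_ult = q·N_q + 0.5·γ·B·N_γ·s_γ
     = 22.22 × 64.2 + 0.5 × 20.2 × 2.6 × 79.5 × 0.6
     = 1426.5 + 1252.6 = 2679.1 kPa.

q_ult ≈ 2680 kPa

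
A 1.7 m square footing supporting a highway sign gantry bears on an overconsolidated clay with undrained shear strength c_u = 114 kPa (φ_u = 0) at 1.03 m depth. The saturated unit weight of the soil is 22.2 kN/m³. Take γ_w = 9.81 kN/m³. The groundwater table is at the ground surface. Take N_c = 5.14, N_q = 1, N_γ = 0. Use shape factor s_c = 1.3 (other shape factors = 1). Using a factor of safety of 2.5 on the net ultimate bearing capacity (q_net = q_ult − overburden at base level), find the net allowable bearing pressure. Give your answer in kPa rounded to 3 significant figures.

Water table at ground surface, so effective unit weight γ' = 22.2 − 9.81 = 12.39 kN/m³ is used throughout; overburden q = 12.39 × 1.03 = 12.762 kPa.
Cohesion term c·N_c·s_c = 114 × 5.14 × 1.3 = 761.75 kPa; surcharge term q·N_q = 12.762 × 1 = 12.762 kPa.
q_ult = 761.75 + 12.762 = 774.51 kPa.
q_net = 774.51 − 12.762 = 761.75 kPa.
q_all(net) = 761.75 / 2.5 = 304.7 kPa.

q_all(net) ≈ 305 kPa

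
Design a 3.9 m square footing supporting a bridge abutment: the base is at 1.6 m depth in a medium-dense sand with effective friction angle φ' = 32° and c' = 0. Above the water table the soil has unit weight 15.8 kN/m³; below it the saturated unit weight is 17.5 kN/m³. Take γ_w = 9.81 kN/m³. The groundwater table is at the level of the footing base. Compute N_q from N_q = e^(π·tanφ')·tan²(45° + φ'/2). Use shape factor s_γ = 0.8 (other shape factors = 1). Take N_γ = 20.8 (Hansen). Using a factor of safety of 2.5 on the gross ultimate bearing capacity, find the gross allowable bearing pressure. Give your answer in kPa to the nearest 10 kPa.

q_all ≈ 330 kPa

N_q = e^(π·tan32°)·tan²(61°) = 23.18.
Effective surcharge at the founding depth q = γ·D_f = 15.8 × 1.6 = 25.28 kPa.
The water table coincides with the base, so in the self-weight term γ → γ' = 7.69 kN/m³.
q_ult = q·N_q + 0.5·γ·B·N_γ·s_γ
     = 25.28 × 23.177 + 0.5 × 7.69 × 3.9 × 20.8 × 0.8
     = 585.91 + 249.53 = 835.43 kPa.
q_all = 835.43 / 2.5 = 334.17 kPa.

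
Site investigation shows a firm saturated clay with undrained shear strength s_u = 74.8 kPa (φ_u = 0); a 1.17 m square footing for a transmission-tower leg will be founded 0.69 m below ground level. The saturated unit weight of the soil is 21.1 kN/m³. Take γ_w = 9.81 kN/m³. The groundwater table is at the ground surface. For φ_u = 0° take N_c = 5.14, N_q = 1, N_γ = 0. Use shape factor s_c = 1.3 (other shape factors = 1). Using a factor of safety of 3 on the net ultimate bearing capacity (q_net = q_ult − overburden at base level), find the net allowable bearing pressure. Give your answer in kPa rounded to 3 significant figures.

q_all(net) ≈ 167 kPa

γ' = 21.1 − 9.81 = 11.29 kN/m³ (submerged throughout). q = 11.29 × 0.69 = 7.7901 kPa.
c·N_c·s_c = 74.8 × 5.14 × 1.3 = 499.81 kPa
q·N_q = 7.7901 × 1 = 7.7901 kPa
q_ult = 499.81 + 7.7901 = 507.6 kPa.
q_net = 507.6 − 7.7901 = 499.81 kPa.
q_all(net) = 499.81 / 3 = 166.6 kPa.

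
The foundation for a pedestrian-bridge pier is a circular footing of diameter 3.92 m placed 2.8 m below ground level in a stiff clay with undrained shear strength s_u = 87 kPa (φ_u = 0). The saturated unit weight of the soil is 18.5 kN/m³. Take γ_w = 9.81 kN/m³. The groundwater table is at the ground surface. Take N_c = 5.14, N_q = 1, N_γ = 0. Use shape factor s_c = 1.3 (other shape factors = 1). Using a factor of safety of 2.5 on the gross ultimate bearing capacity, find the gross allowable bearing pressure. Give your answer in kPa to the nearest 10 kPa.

q_all ≈ 240 kPa

Water table at ground surface, so effective unit weight γ' = 18.5 − 9.81 = 8.69 kN/m³ is used throughout; overburden q = 8.69 × 2.8 = 24.332 kPa.
Cohesion term c·N_c·s_c = 87 × 5.14 × 1.3 = 581.33 kPa; surcharge term q·N_q = 24.332 × 1 = 24.332 kPa.
q_ult = 581.33 + 24.332 = 605.67 kPa.
q_all = 605.67 / 2.5 = 242.27 kPa.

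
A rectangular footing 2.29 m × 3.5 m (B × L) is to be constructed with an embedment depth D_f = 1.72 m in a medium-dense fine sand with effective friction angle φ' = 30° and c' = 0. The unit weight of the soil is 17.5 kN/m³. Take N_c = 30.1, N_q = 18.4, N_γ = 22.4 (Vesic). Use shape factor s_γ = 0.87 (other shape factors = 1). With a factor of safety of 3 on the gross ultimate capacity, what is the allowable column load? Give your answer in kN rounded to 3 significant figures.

Effective surcharge at the founding depth q = γ·D_f = 17.5 × 1.72 = 30.1 kPa.
q_ult = q·N_q + 0.5·γ·B·N_γ·s_γ
     = 30.1 × 18.4 + 0.5 × 17.5 × 2.29 × 22.4 × 0.87
     = 553.84 + 390.49 = 944.33 kPa.
Gross allowable pressure q_all = 944.33 / 3 = 314.78 kPa.
Footing area = 8.015 m², so allowable column load = 314.78 × 8.015 = 2522.9 kN.

P_all ≈ 2520 kN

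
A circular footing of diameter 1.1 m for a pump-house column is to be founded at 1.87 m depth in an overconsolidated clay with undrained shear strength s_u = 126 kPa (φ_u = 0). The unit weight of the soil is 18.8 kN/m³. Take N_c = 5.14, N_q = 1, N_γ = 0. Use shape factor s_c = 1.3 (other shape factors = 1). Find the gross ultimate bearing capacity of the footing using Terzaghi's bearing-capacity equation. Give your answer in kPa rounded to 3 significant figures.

Effective surcharge at the founding depth q = γ·D_f = 18.8 × 1.87 = 35.156 kPa.
q_ult = c·N_c·s_c + q·N_q
     = 126 × 5.14 × 1.3 + 35.156 × 1
     = 841.93 + 35.156 = 877.09 kPa.

q_ult ≈ 877 kPa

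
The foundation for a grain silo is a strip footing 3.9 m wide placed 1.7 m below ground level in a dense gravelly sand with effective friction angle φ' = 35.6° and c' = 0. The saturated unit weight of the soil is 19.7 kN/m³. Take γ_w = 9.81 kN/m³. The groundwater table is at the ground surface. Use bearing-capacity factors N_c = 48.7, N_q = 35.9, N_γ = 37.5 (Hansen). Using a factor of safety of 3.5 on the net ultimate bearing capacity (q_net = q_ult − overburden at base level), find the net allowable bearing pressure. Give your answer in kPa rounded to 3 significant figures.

q_all(net) ≈ 374 kPa

Water table at ground surface, so effective unit weight γ' = 19.7 − 9.81 = 9.89 kN/m³ is used throughout; overburden q = 9.89 × 1.7 = 16.813 kPa; the same γ' applies in the ½γBN_γ term.
Surcharge term q·N_q = 16.813 × 35.9 = 603.59 kPa; self-weight term 0.5·γ·B·N_γ = 0.5 × 9.89 × 3.9 × 37.5 = 723.21 kPa.
q_ult = 603.59 + 723.21 = 1326.8 kPa.
q_net = 1326.8 − 16.813 = 1310 kPa.
q_all(net) = 1310 / 3.5 = 374.28 kPa.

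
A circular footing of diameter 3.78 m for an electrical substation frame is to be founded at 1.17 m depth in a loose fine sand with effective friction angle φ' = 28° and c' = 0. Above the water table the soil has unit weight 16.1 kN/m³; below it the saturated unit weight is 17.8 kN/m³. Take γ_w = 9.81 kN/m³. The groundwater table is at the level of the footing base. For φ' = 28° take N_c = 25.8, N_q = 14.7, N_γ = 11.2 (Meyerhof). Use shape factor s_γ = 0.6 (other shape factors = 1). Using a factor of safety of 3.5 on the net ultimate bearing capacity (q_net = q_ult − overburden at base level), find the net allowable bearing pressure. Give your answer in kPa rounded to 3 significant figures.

Overburden at base level: q = 16.1 × 1.17 = 18.837 kPa.
Below the base the soil is submerged, so the ½γBN_γ term uses γ' = 17.8 − 9.81 = 7.99 kN/m³.
Surcharge term q·N_q = 18.837 × 14.7 = 276.9 kPa; self-weight term 0.5·γ·B·N_γ·s_γ = 0.5 × 7.99 × 3.78 × 11.2 × 0.6 = 101.48 kPa.
q_ult = 276.9 + 101.48 = 378.38 kPa.
q_net = 378.38 − 18.837 = 359.55 kPa.
q_all(net) = 359.55 / 3.5 = 102.73 kPa.

q_all(net) ≈ 103 kPa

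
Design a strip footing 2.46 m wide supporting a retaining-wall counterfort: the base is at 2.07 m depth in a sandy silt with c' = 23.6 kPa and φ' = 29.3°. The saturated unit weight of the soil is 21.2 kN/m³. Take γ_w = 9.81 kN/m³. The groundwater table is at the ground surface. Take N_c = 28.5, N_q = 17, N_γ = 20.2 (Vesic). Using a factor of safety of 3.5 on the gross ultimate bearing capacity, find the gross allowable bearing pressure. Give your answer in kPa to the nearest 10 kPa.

γ' = 21.2 − 9.81 = 11.39 kN/m³ (submerged throughout). q = 11.39 × 2.07 = 23.577 kPa; the same γ' applies in the ½γBN_γ term.
c·N_c = 23.6 × 28.5 = 672.6 kPa
q·N_q = 23.577 × 17 = 400.81 kPa
0.5·γ·B·N_γ = 0.5 × 11.39 × 2.46 × 20.2 = 283 kPa
q_ult = 672.6 + 400.81 + 283 = 1356.4 kPa.
q_all = 1356.4 / 3.5 = 387.55 kPa.

q_all ≈ 390 kPa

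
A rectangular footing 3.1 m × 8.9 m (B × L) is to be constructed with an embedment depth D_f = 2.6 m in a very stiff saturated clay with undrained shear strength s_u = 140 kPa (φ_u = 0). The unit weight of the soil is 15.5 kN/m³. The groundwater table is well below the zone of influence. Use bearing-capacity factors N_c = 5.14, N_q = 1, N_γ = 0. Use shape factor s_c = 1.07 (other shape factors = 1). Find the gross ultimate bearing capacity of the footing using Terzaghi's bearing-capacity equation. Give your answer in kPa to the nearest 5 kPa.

q_ult ≈ 810 kPa

Overburden at base level: q = 15.5 × 2.6 = 40.3 kPa.
Cohesion term c·N_c·s_c = 140 × 5.14 × 1.07 = 769.97 kPa; surcharge term q·N_q = 40.3 × 1 = 40.3 kPa.
q_ult = 769.97 + 40.3 = 810.27 kPa.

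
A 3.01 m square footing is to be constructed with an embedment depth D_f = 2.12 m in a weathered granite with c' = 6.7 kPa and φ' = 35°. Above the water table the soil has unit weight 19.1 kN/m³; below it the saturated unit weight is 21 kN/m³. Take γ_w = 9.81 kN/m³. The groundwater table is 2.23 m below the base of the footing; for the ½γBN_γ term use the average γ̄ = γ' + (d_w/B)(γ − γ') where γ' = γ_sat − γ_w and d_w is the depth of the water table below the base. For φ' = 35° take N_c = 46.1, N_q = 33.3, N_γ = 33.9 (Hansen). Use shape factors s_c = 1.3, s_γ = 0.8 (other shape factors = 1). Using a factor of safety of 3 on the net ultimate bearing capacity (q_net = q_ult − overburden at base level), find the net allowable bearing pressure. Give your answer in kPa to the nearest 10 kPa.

q_all(net) ≈ 800 kPa

Overburden at base level: q = 19.1 × 2.12 = 40.492 kPa.
The water table is 2.23 m below the base (< B = 3.01 m), so the ½γBN_γ term uses γ̄ = γ' + (d_w/B)(γ − γ') = 11.19 + (2.23/3.01)(19.1 − 11.19) = 17.05 kN/m³.
Cohesion term c·N_c·s_c = 6.7 × 46.1 × 1.3 = 401.53 kPa; surcharge term q·N_q = 40.492 × 33.3 = 1348.4 kPa; self-weight term 0.5·γ·B·N_γ·s_γ = 0.5 × 17.05 × 3.01 × 33.9 × 0.8 = 695.92 kPa.
q_ult = 401.53 + 1348.4 + 695.92 = 2445.8 kPa.
q_net = 2445.8 − 40.492 = 2405.3 kPa.
q_all(net) = 2405.3 / 3 = 801.78 kPa.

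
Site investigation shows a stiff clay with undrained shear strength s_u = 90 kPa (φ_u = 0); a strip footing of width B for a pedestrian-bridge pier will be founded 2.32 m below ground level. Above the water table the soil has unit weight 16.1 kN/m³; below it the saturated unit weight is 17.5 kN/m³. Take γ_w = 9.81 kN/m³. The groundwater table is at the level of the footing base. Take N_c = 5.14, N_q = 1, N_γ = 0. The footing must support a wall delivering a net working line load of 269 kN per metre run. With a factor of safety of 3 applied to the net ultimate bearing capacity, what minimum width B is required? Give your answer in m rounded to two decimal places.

q = γ·D_f = 16.1 × 2.32 = 37.352 kPa.
c·N_c = 90 × 5.14 = 462.6 kPa
q·N_q = 37.352 × 1 = 37.352 kPa
q_ult = 462.6 + 37.352 = 499.95 kPa.
For φ = 0 the ½γBN_γ term vanishes, so q_ult is independent of B. q_net = 499.95 − 37.352 = 462.6 kPa; q_all(net) = 462.6/3 = 154.2 kPa.
Required width B = w / q_all(net) = 269 / 154.2 = 1.744 m.

B = 1.74 m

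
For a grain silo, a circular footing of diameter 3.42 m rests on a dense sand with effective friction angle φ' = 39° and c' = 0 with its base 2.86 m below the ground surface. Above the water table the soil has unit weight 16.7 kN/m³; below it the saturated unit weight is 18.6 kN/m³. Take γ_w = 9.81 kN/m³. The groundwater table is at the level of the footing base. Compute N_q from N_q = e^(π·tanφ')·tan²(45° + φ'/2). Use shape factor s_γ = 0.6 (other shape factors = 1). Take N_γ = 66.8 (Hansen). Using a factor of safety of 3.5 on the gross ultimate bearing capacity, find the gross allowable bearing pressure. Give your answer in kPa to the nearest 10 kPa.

N_q = e^(π·tan39°)·tan²(64.5°) = 55.96.
Overburden at base level: q = 16.7 × 2.86 = 47.762 kPa.
Below the base the soil is submerged, so the ½γBN_γ term uses γ' = 18.6 − 9.81 = 8.79 kN/m³.
Surcharge term q·N_q = 47.762 × 55.957 = 2672.6 kPa; self-weight term 0.5·γ·B·N_γ·s_γ = 0.5 × 8.79 × 3.42 × 66.8 × 0.6 = 602.44 kPa.
q_ult = 2672.6 + 602.44 = 3275.1 kPa.
q_all = 3275.1 / 3.5 = 935.74 kPa.

q_all ≈ 940 kPa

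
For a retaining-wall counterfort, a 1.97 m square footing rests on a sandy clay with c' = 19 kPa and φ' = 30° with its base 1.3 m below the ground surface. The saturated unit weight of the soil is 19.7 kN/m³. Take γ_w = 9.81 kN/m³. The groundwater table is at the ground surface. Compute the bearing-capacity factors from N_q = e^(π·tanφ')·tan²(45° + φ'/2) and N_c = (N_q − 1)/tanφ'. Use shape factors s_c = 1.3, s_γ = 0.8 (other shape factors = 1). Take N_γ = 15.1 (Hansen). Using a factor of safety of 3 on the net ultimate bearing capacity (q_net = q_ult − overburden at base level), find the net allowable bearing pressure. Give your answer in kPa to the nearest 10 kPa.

N_q = e^(π·tan30°)·tan²(60°) = 18.4; N_c = (N_q − 1)/tanφ' = 30.14.
With the water table at the surface the whole profile is submerged: γ' = 19.7 − 9.81 = 9.89 kN/m³, so q = γ'·D_f = 12.857 kPa; the same γ' applies in the ½γBN_γ term.
q_ult = c·N_c·s_c + q·N_q + 0.5·γ·B·N_γ·s_γ
     = 19 × 30.14 × 1.3 + 12.857 × 18.401 + 0.5 × 9.89 × 1.97 × 15.1 × 0.8
     = 744.45 + 236.58 + 117.68 = 1098.7 kPa.
q_net = 1098.7 − 12.857 = 1085.9 kPa.
q_all(net) = 1085.9 / 3 = 361.95 kPa.

q_all(net) ≈ 360 kPa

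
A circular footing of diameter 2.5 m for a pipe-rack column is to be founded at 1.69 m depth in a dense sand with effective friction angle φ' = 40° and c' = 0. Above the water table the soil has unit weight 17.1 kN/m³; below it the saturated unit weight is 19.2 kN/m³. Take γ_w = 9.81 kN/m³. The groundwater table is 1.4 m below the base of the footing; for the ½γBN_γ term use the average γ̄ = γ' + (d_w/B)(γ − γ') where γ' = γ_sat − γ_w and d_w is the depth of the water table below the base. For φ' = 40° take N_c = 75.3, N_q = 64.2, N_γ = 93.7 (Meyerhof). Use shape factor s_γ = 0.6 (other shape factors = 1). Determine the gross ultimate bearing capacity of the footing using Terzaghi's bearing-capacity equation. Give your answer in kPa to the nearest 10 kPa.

Effective surcharge at the founding depth q = γ·D_f = 17.1 × 1.69 = 28.899 kPa.
With d_w = 1.4 m < B, γ̄ = 9.39 + (1.4/2.5) × (17.1 − 9.39) = 13.708 kN/m³.
q_ult = q·N_q + 0.5·γ·B·N_γ·s_γ
     = 28.899 × 64.2 + 0.5 × 13.708 × 2.5 × 93.7 × 0.6
     = 1855.3 + 963.3 = 2818.6 kPa.

q_ult ≈ 2820 kPa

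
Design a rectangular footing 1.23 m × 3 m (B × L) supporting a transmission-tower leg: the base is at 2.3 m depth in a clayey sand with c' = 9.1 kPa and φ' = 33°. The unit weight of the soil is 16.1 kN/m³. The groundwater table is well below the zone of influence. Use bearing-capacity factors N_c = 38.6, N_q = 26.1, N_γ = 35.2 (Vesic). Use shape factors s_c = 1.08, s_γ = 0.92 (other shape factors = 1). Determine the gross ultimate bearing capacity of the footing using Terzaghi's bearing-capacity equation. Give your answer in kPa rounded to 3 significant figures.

q_ult ≈ 1670 kPa

Overburden at base level: q = 16.1 × 2.3 = 37.03 kPa.
Cohesion term c·N_c·s_c = 9.1 × 38.6 × 1.08 = 379.36 kPa; surcharge term q·N_q = 37.03 × 26.1 = 966.48 kPa; self-weight term 0.5·γ·B·N_γ·s_γ = 0.5 × 16.1 × 1.23 × 35.2 × 0.92 = 320.65 kPa.
q_ult = 379.36 + 966.48 + 320.65 = 1666.5 kPa.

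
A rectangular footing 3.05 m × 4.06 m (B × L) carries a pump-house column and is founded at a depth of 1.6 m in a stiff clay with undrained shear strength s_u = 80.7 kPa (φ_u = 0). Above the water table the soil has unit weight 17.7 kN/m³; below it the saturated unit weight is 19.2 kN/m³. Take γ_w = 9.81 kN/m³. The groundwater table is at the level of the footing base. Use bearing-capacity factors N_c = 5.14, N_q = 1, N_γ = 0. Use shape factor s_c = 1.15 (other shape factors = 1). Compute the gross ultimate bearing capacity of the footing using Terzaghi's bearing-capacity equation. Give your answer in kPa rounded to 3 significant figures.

Overburden at base level: q = 17.7 × 1.6 = 28.32 kPa.
Cohesion term c·N_c·s_c = 80.7 × 5.14 × 1.15 = 477.02 kPa; surcharge term q·N_q = 28.32 × 1 = 28.32 kPa.
q_ult = 477.02 + 28.32 = 505.34 kPa.

q_ult ≈ 505 kPa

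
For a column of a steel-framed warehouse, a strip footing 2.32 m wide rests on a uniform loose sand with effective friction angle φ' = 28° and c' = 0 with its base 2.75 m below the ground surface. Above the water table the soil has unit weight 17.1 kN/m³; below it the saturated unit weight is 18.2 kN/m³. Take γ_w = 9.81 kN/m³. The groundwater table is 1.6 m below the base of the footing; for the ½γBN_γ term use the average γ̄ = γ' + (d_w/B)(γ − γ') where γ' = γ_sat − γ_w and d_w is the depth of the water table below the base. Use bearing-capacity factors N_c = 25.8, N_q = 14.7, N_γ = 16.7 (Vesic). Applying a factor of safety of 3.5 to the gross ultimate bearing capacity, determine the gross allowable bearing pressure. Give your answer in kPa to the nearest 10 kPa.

q_all ≈ 280 kPa

Effective surcharge at the founding depth q = γ·D_f = 17.1 × 2.75 = 47.025 kPa.
With d_w = 1.6 m < B, γ̄ = 8.39 + (1.6/2.32) × (17.1 − 8.39) = 14.397 kN/m³.
q_ult = q·N_q + 0.5·γ·B·N_γ
     = 47.025 × 14.7 + 0.5 × 14.397 × 2.32 × 16.7
     = 691.27 + 278.9 = 970.16 kPa.
q_all = q_ult / FS = 970.16 / 3.5 = 277.19 kPa.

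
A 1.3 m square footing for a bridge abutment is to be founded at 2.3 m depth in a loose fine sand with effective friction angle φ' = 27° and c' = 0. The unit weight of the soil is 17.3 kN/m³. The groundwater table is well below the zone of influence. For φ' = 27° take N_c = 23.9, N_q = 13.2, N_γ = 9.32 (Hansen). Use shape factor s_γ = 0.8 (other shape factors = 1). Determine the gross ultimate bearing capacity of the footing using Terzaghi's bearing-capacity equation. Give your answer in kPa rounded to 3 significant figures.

q_ult ≈ 609 kPa

q = γ·D_f = 17.3 × 2.3 = 39.79 kPa.
q·N_q = 39.79 × 13.2 = 525.23 kPa
0.5·γ·B·N_γ·s_γ = 0.5 × 17.3 × 1.3 × 9.32 × 0.8 = 83.843 kPa
q_ult = 525.23 + 83.843 = 609.07 kPa.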